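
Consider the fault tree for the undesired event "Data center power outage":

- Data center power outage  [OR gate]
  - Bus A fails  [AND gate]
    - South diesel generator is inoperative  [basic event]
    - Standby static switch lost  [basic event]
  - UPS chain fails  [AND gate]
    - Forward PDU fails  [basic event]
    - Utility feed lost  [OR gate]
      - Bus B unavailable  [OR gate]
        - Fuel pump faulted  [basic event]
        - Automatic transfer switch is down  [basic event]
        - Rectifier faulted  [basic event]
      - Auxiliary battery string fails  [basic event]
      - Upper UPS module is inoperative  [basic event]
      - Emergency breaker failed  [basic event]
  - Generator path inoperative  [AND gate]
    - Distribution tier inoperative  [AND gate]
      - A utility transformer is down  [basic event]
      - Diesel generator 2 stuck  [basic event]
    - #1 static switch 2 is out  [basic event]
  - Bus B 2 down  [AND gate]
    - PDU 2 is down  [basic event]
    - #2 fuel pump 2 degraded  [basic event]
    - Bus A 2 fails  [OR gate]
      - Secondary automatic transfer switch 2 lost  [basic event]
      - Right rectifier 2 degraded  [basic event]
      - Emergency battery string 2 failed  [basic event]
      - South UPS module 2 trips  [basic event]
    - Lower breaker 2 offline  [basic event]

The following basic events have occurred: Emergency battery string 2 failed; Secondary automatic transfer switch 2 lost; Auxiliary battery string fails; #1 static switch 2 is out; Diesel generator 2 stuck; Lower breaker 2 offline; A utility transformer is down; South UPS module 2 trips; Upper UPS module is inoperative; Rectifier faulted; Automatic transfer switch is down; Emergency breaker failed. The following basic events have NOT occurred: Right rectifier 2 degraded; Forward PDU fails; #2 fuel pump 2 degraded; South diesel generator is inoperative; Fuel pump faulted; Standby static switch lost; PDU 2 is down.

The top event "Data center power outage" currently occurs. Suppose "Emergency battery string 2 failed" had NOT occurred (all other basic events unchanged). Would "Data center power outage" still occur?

Counterfactual: set "Emergency battery string 2 failed" to not occurred.
Bus A fails [AND]: South diesel generator is inoperative=not, Standby static switch lost=not → not all inputs occur → does not occur.
Bus B unavailable [OR]: Fuel pump faulted=not, Automatic transfer switch is down=occurs, Rectifier faulted=occurs → at least one input occurs → occurs.
Utility feed lost [OR]: Bus B unavailable=occurs, Auxiliary battery string fails=occurs, Upper UPS module is inoperative=occurs, Emergency breaker failed=occurs → at least one input occurs → occurs.
UPS chain fails [AND]: Forward PDU fails=not, Utility feed lost=occurs → not all inputs occur → does not occur.
Distribution tier inoperative [AND]: A utility transformer is down=occurs, Diesel generator 2 stuck=occurs → all inputs occur → occurs.
Generator path inoperative [AND]: Distribution tier inoperative=occurs, #1 static switch 2 is out=occurs → all inputs occur → occurs.
Bus A 2 fails [OR]: Secondary automatic transfer switch 2 lost=occurs, Right rectifier 2 degraded=not, Emergency battery string 2 failed=not, South UPS module 2 trips=occurs → at least one input occurs → occurs.
Bus B 2 down [AND]: PDU 2 is down=not, #2 fuel pump 2 degraded=not, Bus A 2 fails=occurs, Lower breaker 2 offline=occurs → not all inputs occur → does not occur.
Data center power outage [OR]: Bus A fails=not, UPS chain fails=not, Generator path inoperative=occurs, Bus B 2 down=not → at least one input occurs → occurs.

Yes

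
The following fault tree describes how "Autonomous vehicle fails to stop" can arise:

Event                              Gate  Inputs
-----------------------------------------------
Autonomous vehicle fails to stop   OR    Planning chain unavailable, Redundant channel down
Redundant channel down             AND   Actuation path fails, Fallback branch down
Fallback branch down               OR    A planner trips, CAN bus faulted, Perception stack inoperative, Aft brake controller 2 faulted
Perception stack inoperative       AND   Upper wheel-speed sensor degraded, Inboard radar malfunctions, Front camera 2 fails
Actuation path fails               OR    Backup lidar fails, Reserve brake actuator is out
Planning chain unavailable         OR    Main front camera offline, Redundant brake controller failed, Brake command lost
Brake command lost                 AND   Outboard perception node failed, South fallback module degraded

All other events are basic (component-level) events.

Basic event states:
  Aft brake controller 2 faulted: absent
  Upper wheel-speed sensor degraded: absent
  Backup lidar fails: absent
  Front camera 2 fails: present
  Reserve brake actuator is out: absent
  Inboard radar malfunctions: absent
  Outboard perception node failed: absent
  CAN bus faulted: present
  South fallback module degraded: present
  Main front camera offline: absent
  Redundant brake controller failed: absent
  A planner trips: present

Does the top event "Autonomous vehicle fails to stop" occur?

No

Brake command lost [AND]: Outboard perception node failed=not, South fallback module degraded=occurs → not all inputs occur → does not occur.
Planning chain unavailable [OR]: Main front camera offline=not, Redundant brake controller failed=not, Brake command lost=not → no input occurs → does not occur.
Actuation path fails [OR]: Backup lidar fails=not, Reserve brake actuator is out=not → no input occurs → does not occur.
Perception stack inoperative [AND]: Upper wheel-speed sensor degraded=not, Inboard radar malfunctions=not, Front camera 2 fails=occurs → not all inputs occur → does not occur.
Fallback branch down [OR]: A planner trips=occurs, CAN bus faulted=occurs, Perception stack inoperative=not, Aft brake controller 2 faulted=not → at least one input occurs → occurs.
Redundant channel down [AND]: Actuation path fails=not, Fallback branch down=occurs → not all inputs occur → does not occur.
Autonomous vehicle fails to stop [OR]: Planning chain unavailable=not, Redundant channel down=not → no input occurs → does not occur.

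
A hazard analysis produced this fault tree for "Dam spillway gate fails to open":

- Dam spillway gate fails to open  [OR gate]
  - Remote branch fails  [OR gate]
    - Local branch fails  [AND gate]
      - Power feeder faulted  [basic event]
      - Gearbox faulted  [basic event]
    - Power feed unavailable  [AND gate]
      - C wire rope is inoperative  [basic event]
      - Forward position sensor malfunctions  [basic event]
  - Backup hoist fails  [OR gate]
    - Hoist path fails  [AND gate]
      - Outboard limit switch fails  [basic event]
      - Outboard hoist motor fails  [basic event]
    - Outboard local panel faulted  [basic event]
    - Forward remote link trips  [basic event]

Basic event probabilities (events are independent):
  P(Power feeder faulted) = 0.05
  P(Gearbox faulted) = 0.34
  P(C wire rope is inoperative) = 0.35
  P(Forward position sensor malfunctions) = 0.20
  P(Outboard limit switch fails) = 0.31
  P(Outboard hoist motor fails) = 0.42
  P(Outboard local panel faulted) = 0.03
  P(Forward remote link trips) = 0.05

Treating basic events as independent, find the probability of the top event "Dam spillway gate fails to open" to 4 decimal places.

P(Local branch fails) [AND] = 0.05 × 0.34 = 0.017000
P(Power feed unavailable) [AND] = 0.35 × 0.20 = 0.070000
P(Remote branch fails) [OR] = 1 − (1−0.017000) × (1−0.070000) = 0.085810
P(Hoist path fails) [AND] = 0.31 × 0.42 = 0.130200
P(Backup hoist fails) [OR] = 1 − (1−0.130200) × (1−0.03) × (1−0.05) = 0.198479
P(Dam spillway gate fails to open) [OR] = 1 − (1−0.085810) × (1−0.198479) = 0.267258
Rounded to 4 decimal places: P(Dam spillway gate fails to open) ≈ 0.2673.

0.2673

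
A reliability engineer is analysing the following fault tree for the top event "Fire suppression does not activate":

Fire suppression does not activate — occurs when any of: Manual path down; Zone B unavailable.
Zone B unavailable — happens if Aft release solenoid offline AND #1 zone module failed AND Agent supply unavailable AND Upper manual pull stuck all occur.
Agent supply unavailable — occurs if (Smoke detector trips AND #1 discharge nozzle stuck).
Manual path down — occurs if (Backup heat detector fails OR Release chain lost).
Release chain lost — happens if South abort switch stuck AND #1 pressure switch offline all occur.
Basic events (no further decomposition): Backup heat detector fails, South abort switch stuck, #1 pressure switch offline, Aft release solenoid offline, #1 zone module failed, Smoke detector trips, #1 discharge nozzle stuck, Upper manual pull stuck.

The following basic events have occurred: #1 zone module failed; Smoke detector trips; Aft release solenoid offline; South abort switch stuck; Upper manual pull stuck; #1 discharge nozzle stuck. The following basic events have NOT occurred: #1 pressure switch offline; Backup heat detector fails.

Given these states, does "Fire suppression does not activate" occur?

Release chain lost [AND]: South abort switch stuck=occurs, #1 pressure switch offline=not → not all inputs occur → does not occur.
Manual path down [OR]: Backup heat detector fails=not, Release chain lost=not → no input occurs → does not occur.
Agent supply unavailable [AND]: Smoke detector trips=occurs, #1 discharge nozzle stuck=occurs → all inputs occur → occurs.
Zone B unavailable [AND]: Aft release solenoid offline=occurs, #1 zone module failed=occurs, Agent supply unavailable=occurs, Upper manual pull stuck=occurs → all inputs occur → occurs.
Fire suppression does not activate [OR]: Manual path down=not, Zone B unavailable=occurs → at least one input occurs → occurs.

Yes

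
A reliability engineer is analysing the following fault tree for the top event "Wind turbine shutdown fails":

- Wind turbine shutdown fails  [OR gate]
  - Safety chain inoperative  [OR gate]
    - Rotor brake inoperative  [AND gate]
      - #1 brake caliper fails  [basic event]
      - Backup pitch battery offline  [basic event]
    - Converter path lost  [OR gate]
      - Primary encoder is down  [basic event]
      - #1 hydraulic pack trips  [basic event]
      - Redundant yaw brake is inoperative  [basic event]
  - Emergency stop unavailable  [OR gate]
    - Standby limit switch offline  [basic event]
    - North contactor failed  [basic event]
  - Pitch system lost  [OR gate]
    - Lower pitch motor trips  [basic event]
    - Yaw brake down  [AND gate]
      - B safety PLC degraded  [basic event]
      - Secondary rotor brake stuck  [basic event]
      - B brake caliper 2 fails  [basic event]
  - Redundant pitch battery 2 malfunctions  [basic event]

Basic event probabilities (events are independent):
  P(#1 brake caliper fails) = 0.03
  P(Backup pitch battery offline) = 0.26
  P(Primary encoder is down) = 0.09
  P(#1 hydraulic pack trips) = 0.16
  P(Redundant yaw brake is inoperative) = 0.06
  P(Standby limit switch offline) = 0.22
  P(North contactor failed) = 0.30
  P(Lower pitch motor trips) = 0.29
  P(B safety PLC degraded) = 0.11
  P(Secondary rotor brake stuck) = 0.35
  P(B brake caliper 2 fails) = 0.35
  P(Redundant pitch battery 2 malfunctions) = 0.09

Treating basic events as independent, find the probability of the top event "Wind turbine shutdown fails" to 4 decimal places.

P(Rotor brake inoperative) [AND] = 0.03 × 0.26 = 0.007800
P(Converter path lost) [OR] = 1 − (1−0.09) × (1−0.16) × (1−0.06) = 0.281464
P(Safety chain inoperative) [OR] = 1 − (1−0.007800) × (1−0.281464) = 0.287069
P(Emergency stop unavailable) [OR] = 1 − (1−0.22) × (1−0.30) = 0.454000
P(Yaw brake down) [AND] = 0.11 × 0.35 × 0.35 = 0.013475
P(Pitch system lost) [OR] = 1 − (1−0.29) × (1−0.013475) = 0.299567
P(Wind turbine shutdown fails) [OR] = 1 − (1−0.287069) × (1−0.454000) × (1−0.299567) × (1−0.09) = 0.751888
Rounded to 4 decimal places: P(Wind turbine shutdown fails) ≈ 0.7519.

0.7519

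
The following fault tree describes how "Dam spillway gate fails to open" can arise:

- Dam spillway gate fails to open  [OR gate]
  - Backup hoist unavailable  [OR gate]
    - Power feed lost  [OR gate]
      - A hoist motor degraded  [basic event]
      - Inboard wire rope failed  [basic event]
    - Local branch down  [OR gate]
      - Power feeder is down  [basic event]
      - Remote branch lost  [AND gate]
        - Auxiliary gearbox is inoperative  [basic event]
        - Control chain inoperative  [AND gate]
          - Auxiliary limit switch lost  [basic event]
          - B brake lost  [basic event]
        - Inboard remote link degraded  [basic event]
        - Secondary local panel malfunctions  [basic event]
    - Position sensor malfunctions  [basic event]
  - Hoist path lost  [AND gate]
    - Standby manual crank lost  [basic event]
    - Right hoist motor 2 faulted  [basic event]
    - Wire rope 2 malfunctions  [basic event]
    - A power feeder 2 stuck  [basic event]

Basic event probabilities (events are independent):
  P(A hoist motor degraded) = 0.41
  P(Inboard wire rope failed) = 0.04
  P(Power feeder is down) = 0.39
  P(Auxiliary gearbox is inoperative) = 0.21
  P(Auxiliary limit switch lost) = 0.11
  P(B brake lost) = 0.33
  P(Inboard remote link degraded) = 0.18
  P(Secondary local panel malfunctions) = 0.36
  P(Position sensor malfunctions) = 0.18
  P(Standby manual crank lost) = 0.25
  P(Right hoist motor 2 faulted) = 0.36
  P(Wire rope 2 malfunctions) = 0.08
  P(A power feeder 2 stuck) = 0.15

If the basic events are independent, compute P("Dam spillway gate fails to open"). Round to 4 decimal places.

P(Power feed lost) [OR] = 1 − (1−0.41) × (1−0.04) = 0.433600
P(Control chain inoperative) [AND] = 0.11 × 0.33 = 0.036300
P(Remote branch lost) [AND] = 0.21 × 0.036300 × 0.18 × 0.36 = 0.000494
P(Local branch down) [OR] = 1 − (1−0.39) × (1−0.000494) = 0.390301
P(Backup hoist unavailable) [OR] = 1 − (1−0.433600) × (1−0.390301) × (1−0.18) = 0.716827
P(Hoist path lost) [AND] = 0.25 × 0.36 × 0.08 × 0.15 = 0.001080
P(Dam spillway gate fails to open) [OR] = 1 − (1−0.716827) × (1−0.001080) = 0.717133
Rounded to 4 decimal places: P(Dam spillway gate fails to open) ≈ 0.7171.

0.7171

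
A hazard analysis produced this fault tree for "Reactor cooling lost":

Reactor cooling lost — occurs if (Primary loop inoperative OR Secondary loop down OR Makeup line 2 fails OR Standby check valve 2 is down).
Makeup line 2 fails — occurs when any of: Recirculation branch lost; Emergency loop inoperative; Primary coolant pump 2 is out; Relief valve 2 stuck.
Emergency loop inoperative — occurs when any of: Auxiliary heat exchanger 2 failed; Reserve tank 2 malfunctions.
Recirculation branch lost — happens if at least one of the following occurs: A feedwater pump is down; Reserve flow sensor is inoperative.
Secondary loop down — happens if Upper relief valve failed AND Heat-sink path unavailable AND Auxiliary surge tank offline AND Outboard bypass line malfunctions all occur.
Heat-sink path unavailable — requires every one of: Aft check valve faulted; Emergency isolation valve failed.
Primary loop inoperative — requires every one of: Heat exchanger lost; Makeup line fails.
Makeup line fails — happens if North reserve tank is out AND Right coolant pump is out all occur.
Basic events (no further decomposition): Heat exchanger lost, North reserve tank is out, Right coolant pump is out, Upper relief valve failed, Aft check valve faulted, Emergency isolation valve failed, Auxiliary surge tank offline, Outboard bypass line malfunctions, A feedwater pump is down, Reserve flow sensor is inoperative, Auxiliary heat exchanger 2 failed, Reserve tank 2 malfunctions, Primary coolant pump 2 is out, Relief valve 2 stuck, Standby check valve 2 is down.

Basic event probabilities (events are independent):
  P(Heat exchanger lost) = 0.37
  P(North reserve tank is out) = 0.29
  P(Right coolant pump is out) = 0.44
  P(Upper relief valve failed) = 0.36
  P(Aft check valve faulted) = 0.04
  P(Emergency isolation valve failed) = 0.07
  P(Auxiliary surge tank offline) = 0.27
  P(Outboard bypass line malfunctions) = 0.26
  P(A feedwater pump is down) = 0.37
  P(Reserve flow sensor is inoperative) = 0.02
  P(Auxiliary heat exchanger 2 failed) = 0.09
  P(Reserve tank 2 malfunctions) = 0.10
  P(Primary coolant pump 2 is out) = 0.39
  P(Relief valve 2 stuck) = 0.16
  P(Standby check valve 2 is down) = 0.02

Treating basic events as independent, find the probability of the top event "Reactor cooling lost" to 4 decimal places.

P(Makeup line fails) [AND] = 0.29 × 0.44 = 0.127600
P(Primary loop inoperative) [AND] = 0.37 × 0.127600 = 0.047212
P(Heat-sink path unavailable) [AND] = 0.04 × 0.07 = 0.002800
P(Secondary loop down) [AND] = 0.36 × 0.002800 × 0.27 × 0.26 = 0.000071
P(Recirculation branch lost) [OR] = 1 − (1−0.37) × (1−0.02) = 0.382600
P(Emergency loop inoperative) [OR] = 1 − (1−0.09) × (1−0.10) = 0.181000
P(Makeup line 2 fails) [OR] = 1 − (1−0.382600) × (1−0.181000) × (1−0.39) × (1−0.16) = 0.740905
P(Reactor cooling lost) [OR] = 1 − (1−0.047212) × (1−0.000071) × (1−0.740905) × (1−0.02) = 0.758092
Rounded to 4 decimal places: P(Reactor cooling lost) ≈ 0.7581.

0.7581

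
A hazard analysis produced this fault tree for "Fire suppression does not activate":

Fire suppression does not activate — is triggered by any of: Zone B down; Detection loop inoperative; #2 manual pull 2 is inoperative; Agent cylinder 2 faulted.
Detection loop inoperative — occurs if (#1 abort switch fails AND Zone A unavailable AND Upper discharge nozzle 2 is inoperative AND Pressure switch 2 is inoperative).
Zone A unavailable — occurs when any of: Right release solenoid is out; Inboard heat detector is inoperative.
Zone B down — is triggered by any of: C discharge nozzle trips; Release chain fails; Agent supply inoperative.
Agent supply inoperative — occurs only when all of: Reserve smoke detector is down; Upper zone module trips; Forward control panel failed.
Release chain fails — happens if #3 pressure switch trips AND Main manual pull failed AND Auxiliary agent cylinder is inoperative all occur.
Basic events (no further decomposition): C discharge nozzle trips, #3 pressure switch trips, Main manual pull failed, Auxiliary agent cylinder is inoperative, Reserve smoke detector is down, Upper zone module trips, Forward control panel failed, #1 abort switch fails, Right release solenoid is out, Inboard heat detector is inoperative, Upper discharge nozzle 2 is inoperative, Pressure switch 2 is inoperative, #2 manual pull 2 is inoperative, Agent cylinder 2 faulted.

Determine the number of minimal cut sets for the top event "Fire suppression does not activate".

Release chain fails [AND]: one cut set from each child combined → 1 × 1 × 1 = 1 cut set(s).
Agent supply inoperative [AND]: one cut set from each child combined → 1 × 1 × 1 = 1 cut set(s).
Zone B down [OR]: union of children's cut sets → 3 cut set(s).
Zone A unavailable [OR]: union of children's cut sets → 2 cut set(s).
Detection loop inoperative [AND]: one cut set from each child combined → 1 × 2 × 1 × 1 = 2 cut set(s).
Fire suppression does not activate [OR]: union of children's cut sets → 7 cut set(s).
Minimal cut sets: {C discharge nozzle trips}; {#3 pressure switch trips, Auxiliary agent cylinder is inoperative, Main manual pull failed}; {Forward control panel failed, Reserve smoke detector is down, Upper zone module trips}; {#1 abort switch fails, Pressure switch 2 is inoperative, Right release solenoid is out, Upper discharge nozzle 2 is inoperative}; {#1 abort switch fails, Inboard heat detector is inoperative, Pressure switch 2 is inoperative, Upper discharge nozzle 2 is inoperative}; {#2 manual pull 2 is inoperative}; {Agent cylinder 2 faulted}.

7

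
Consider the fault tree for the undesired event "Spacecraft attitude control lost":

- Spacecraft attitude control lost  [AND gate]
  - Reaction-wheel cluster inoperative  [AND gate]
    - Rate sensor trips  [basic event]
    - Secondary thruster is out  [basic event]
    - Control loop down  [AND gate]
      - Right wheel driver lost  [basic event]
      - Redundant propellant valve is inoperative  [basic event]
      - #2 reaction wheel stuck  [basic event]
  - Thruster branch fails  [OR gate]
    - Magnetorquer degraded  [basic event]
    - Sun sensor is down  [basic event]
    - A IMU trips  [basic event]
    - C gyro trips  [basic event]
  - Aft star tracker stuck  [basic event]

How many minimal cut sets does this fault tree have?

Control loop down [AND]: one cut set from each child combined → 1 × 1 × 1 = 1 cut set(s).
Reaction-wheel cluster inoperative [AND]: one cut set from each child combined → 1 × 1 × 1 = 1 cut set(s).
Thruster branch fails [OR]: union of children's cut sets → 4 cut set(s).
Spacecraft attitude control lost [AND]: one cut set from each child combined → 1 × 4 × 1 = 4 cut set(s).
Minimal cut sets: {#2 reaction wheel stuck, Aft star tracker stuck, Magnetorquer degraded, Rate sensor trips, Redundant propellant valve is inoperative, Right wheel driver lost, Secondary thruster is out}; {#2 reaction wheel stuck, Aft star tracker stuck, Rate sensor trips, Redundant propellant valve is inoperative, Right wheel driver lost, Secondary thruster is out, Sun sensor is down}; {#2 reaction wheel stuck, A IMU trips, Aft star tracker stuck, Rate sensor trips, Redundant propellant valve is inoperative, Right wheel driver lost, Secondary thruster is out}; {#2 reaction wheel stuck, Aft star tracker stuck, C gyro trips, Rate sensor trips, Redundant propellant valve is inoperative, Right wheel driver lost, Secondary thruster is out}.

4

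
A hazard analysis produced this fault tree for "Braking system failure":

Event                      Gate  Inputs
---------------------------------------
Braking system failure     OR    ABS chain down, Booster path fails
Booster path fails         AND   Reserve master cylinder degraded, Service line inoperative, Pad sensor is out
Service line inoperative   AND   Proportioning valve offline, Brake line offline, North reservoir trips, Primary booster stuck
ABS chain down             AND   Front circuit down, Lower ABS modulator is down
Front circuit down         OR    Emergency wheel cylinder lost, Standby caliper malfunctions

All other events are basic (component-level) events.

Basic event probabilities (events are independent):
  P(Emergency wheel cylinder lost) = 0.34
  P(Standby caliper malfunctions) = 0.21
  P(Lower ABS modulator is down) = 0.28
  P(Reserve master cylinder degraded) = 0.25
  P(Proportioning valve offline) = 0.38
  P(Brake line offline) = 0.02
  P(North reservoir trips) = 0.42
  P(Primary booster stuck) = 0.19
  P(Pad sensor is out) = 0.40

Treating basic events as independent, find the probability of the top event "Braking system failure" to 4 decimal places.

0.1341

P(Front circuit down) [OR] = 1 − (1−0.34) × (1−0.21) = 0.478600
P(ABS chain down) [AND] = 0.478600 × 0.28 = 0.134008
P(Service line inoperative) [AND] = 0.38 × 0.02 × 0.42 × 0.19 = 0.000606
P(Booster path fails) [AND] = 0.25 × 0.000606 × 0.40 = 0.000061
P(Braking system failure) [OR] = 1 − (1−0.134008) × (1−0.000061) = 0.134061
Rounded to 4 decimal places: P(Braking system failure) ≈ 0.1341.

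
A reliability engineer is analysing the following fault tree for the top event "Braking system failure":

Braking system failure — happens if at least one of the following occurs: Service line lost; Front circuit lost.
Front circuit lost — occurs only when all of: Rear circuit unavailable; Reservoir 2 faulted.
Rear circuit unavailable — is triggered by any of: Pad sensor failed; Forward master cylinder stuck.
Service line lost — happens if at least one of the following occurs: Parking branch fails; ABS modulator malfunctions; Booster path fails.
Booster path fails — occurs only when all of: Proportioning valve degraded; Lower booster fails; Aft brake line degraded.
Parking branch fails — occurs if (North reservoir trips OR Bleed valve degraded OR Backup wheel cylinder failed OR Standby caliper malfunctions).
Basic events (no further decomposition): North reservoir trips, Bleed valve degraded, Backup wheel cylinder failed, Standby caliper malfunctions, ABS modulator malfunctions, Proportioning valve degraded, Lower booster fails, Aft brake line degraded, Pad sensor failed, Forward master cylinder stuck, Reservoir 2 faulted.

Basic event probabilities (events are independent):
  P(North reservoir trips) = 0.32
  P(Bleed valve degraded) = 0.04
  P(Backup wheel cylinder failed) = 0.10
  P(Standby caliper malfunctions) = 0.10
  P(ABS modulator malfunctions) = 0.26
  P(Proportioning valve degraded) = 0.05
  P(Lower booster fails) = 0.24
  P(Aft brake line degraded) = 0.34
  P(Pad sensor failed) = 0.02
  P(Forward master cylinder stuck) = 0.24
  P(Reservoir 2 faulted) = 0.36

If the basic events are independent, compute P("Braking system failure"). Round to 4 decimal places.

0.6461

P(Parking branch fails) [OR] = 1 − (1−0.32) × (1−0.04) × (1−0.10) × (1−0.10) = 0.471232
P(Booster path fails) [AND] = 0.05 × 0.24 × 0.34 = 0.004080
P(Service line lost) [OR] = 1 − (1−0.471232) × (1−0.26) × (1−0.004080) = 0.610308
P(Rear circuit unavailable) [OR] = 1 − (1−0.02) × (1−0.24) = 0.255200
P(Front circuit lost) [AND] = 0.255200 × 0.36 = 0.091872
P(Braking system failure) [OR] = 1 − (1−0.610308) × (1−0.091872) = 0.646110
Rounded to 4 decimal places: P(Braking system failure) ≈ 0.6461.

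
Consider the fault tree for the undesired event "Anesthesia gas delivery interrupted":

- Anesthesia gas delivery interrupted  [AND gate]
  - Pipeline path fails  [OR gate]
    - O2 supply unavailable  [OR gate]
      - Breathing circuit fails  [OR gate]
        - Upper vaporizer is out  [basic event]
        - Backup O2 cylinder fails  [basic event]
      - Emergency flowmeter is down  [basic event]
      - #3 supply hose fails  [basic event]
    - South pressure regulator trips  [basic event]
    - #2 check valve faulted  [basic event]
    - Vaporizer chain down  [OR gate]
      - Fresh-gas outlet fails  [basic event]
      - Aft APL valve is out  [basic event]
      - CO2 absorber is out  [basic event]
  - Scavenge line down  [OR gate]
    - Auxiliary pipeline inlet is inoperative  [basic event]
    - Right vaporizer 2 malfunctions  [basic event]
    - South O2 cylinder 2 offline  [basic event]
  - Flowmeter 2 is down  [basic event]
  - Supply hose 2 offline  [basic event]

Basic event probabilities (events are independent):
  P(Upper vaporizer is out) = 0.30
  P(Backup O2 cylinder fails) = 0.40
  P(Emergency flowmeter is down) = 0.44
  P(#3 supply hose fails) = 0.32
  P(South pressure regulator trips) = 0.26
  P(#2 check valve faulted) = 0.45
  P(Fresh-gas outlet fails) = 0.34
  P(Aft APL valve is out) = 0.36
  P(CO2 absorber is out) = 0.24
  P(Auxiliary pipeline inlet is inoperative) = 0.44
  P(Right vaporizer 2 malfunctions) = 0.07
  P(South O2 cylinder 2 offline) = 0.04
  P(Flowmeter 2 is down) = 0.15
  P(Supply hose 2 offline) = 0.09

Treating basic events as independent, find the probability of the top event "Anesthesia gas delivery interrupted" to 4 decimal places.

P(Breathing circuit fails) [OR] = 1 − (1−0.30) × (1−0.40) = 0.580000
P(O2 supply unavailable) [OR] = 1 − (1−0.580000) × (1−0.44) × (1−0.32) = 0.840064
P(Vaporizer chain down) [OR] = 1 − (1−0.34) × (1−0.36) × (1−0.24) = 0.678976
P(Pipeline path fails) [OR] = 1 − (1−0.840064) × (1−0.26) × (1−0.45) × (1−0.678976) = 0.979103
P(Scavenge line down) [OR] = 1 − (1−0.44) × (1−0.07) × (1−0.04) = 0.500032
P(Anesthesia gas delivery interrupted) [AND] = 0.979103 × 0.500032 × 0.15 × 0.09 = 0.006609
Rounded to 4 decimal places: P(Anesthesia gas delivery interrupted) ≈ 0.0066.

0.0066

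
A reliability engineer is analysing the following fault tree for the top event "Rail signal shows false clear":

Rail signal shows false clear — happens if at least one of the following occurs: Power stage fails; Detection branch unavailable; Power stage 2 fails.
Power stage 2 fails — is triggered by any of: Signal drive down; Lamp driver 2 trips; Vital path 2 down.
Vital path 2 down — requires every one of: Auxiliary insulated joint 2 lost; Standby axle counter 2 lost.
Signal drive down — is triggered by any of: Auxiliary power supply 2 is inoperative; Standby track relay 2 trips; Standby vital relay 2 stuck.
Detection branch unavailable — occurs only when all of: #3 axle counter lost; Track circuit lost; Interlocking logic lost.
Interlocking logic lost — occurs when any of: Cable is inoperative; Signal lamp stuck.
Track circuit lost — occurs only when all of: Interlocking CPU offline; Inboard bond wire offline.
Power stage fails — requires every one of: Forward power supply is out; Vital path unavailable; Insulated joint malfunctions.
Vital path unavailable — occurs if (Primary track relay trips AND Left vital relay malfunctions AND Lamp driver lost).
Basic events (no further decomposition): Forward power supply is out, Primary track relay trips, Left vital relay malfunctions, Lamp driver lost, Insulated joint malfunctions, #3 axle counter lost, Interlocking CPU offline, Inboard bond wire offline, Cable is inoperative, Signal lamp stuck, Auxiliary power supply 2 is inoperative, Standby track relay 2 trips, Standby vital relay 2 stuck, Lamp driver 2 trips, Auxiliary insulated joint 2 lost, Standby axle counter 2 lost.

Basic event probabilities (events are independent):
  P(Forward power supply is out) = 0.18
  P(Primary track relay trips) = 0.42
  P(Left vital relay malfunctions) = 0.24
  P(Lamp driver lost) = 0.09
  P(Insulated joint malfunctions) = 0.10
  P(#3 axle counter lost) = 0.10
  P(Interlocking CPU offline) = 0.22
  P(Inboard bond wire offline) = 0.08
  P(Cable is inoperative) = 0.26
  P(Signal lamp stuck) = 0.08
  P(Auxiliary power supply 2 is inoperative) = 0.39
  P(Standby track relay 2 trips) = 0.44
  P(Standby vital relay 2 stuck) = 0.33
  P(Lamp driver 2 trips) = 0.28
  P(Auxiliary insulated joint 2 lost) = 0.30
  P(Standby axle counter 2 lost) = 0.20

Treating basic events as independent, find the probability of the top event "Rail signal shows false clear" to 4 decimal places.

P(Vital path unavailable) [AND] = 0.42 × 0.24 × 0.09 = 0.009072
P(Power stage fails) [AND] = 0.18 × 0.009072 × 0.10 = 0.000163
P(Track circuit lost) [AND] = 0.22 × 0.08 = 0.017600
P(Interlocking logic lost) [OR] = 1 − (1−0.26) × (1−0.08) = 0.319200
P(Detection branch unavailable) [AND] = 0.10 × 0.017600 × 0.319200 = 0.000562
P(Signal drive down) [OR] = 1 − (1−0.39) × (1−0.44) × (1−0.33) = 0.771128
P(Vital path 2 down) [AND] = 0.30 × 0.20 = 0.060000
P(Power stage 2 fails) [OR] = 1 − (1−0.771128) × (1−0.28) × (1−0.060000) = 0.845099
P(Rail signal shows false clear) [OR] = 1 − (1−0.000163) × (1−0.000562) × (1−0.845099) = 0.845211
Rounded to 4 decimal places: P(Rail signal shows false clear) ≈ 0.8452.

0.8452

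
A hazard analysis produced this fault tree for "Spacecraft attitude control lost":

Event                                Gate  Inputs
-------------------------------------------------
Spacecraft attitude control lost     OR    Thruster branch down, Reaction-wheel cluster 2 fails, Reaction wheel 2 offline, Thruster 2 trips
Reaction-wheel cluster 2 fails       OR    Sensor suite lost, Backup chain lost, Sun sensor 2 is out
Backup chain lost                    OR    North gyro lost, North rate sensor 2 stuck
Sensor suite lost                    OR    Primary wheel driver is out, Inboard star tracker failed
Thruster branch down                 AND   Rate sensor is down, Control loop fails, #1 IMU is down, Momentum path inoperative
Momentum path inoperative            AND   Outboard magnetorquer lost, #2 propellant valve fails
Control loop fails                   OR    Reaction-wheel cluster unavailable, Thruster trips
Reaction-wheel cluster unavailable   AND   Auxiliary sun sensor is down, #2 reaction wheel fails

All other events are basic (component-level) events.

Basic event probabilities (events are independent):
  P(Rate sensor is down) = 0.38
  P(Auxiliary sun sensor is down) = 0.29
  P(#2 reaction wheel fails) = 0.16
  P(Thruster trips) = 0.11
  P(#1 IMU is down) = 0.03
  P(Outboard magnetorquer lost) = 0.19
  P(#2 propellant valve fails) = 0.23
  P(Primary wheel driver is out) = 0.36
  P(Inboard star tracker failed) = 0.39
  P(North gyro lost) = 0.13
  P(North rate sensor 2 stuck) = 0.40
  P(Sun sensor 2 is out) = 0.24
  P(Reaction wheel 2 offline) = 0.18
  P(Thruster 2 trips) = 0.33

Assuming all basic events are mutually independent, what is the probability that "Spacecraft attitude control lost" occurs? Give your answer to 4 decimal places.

P(Reaction-wheel cluster unavailable) [AND] = 0.29 × 0.16 = 0.046400
P(Control loop fails) [OR] = 1 − (1−0.046400) × (1−0.11) = 0.151296
P(Momentum path inoperative) [AND] = 0.19 × 0.23 = 0.043700
P(Thruster branch down) [AND] = 0.38 × 0.151296 × 0.03 × 0.043700 = 0.000075
P(Sensor suite lost) [OR] = 1 − (1−0.36) × (1−0.39) = 0.609600
P(Backup chain lost) [OR] = 1 − (1−0.13) × (1−0.40) = 0.478000
P(Reaction-wheel cluster 2 fails) [OR] = 1 − (1−0.609600) × (1−0.478000) × (1−0.24) = 0.845121
P(Spacecraft attitude control lost) [OR] = 1 − (1−0.000075) × (1−0.845121) × (1−0.18) × (1−0.33) = 0.914916
Rounded to 4 decimal places: P(Spacecraft attitude control lost) ≈ 0.9149.

0.9149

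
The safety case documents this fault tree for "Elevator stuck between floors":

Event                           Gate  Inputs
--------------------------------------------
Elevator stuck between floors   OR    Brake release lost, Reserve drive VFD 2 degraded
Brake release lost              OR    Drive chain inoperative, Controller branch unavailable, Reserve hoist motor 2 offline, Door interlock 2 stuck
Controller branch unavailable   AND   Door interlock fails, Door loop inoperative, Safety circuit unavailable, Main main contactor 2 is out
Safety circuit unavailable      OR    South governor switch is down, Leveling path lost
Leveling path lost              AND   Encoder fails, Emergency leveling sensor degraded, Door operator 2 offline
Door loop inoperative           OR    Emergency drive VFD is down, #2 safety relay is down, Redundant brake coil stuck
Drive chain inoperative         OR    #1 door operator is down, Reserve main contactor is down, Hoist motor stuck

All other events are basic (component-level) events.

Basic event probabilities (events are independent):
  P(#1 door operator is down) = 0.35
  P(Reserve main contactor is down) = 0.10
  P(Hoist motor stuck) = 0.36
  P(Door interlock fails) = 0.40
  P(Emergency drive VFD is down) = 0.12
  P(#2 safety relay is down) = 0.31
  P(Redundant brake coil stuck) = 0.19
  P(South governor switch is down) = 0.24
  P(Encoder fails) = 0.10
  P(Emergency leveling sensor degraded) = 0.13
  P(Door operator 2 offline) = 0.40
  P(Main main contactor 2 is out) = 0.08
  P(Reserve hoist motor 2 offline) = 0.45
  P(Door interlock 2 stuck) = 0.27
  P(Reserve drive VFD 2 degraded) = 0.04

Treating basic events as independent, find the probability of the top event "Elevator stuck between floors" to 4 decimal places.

0.8563

P(Drive chain inoperative) [OR] = 1 − (1−0.35) × (1−0.10) × (1−0.36) = 0.625600
P(Door loop inoperative) [OR] = 1 − (1−0.12) × (1−0.31) × (1−0.19) = 0.508168
P(Leveling path lost) [AND] = 0.10 × 0.13 × 0.40 = 0.005200
P(Safety circuit unavailable) [OR] = 1 − (1−0.24) × (1−0.005200) = 0.243952
P(Controller branch unavailable) [AND] = 0.40 × 0.508168 × 0.243952 × 0.08 = 0.003967
P(Brake release lost) [OR] = 1 − (1−0.625600) × (1−0.003967) × (1−0.45) × (1−0.27) = 0.850275
P(Elevator stuck between floors) [OR] = 1 − (1−0.850275) × (1−0.04) = 0.856264
Rounded to 4 decimal places: P(Elevator stuck between floors) ≈ 0.8563.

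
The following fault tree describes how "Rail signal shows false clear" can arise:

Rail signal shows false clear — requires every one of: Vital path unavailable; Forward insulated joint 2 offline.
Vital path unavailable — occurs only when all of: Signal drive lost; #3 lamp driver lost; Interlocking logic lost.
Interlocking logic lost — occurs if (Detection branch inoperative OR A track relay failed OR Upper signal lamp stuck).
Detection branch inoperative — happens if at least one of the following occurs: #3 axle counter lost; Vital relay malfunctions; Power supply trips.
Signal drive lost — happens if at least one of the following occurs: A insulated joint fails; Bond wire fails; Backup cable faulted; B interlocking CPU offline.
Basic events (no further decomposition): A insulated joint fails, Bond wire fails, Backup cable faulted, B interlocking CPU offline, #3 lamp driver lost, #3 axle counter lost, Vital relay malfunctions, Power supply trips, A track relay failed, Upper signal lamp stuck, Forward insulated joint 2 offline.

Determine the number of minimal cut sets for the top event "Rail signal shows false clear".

20

Signal drive lost [OR]: union of children's cut sets → 4 cut set(s).
Detection branch inoperative [OR]: union of children's cut sets → 3 cut set(s).
Interlocking logic lost [OR]: union of children's cut sets → 5 cut set(s).
Vital path unavailable [AND]: one cut set from each child combined → 4 × 1 × 5 = 20 cut set(s).
Rail signal shows false clear [AND]: one cut set from each child combined → 20 × 1 = 20 cut set(s).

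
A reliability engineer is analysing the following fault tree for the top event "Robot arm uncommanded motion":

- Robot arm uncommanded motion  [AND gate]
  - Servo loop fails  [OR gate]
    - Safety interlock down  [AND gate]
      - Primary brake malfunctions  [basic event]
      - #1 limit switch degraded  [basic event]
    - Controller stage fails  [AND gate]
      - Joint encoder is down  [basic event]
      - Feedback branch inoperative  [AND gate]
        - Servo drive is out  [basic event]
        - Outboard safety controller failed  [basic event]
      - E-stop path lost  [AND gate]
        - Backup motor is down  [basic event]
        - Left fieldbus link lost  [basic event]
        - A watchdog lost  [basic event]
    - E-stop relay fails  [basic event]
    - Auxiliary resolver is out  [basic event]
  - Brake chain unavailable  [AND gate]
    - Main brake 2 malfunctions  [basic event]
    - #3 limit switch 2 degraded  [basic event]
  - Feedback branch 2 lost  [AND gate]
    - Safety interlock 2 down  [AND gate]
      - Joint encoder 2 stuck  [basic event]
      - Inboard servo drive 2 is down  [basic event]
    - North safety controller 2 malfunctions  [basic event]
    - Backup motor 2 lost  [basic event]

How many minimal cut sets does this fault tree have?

Safety interlock down [AND]: one cut set from each child combined → 1 × 1 = 1 cut set(s).
Feedback branch inoperative [AND]: one cut set from each child combined → 1 × 1 = 1 cut set(s).
E-stop path lost [AND]: one cut set from each child combined → 1 × 1 × 1 = 1 cut set(s).
Controller stage fails [AND]: one cut set from each child combined → 1 × 1 × 1 = 1 cut set(s).
Servo loop fails [OR]: union of children's cut sets → 4 cut set(s).
Brake chain unavailable [AND]: one cut set from each child combined → 1 × 1 = 1 cut set(s).
Safety interlock 2 down [AND]: one cut set from each child combined → 1 × 1 = 1 cut set(s).
Feedback branch 2 lost [AND]: one cut set from each child combined → 1 × 1 × 1 = 1 cut set(s).
Robot arm uncommanded motion [AND]: one cut set from each child combined → 4 × 1 × 1 = 4 cut set(s).
Minimal cut sets: {#1 limit switch degraded, #3 limit switch 2 degraded, Backup motor 2 lost, Inboard servo drive 2 is down, Joint encoder 2 stuck, Main brake 2 malfunctions, North safety controller 2 malfunctions, Primary brake malfunctions}; {#3 limit switch 2 degraded, A watchdog lost, Backup motor 2 lost, Backup motor is down, Inboard servo drive 2 is down, Joint encoder 2 stuck, Joint encoder is down, Left fieldbus link lost, Main brake 2 malfunctions, North safety controller 2 malfunctions, Outboard safety controller failed, Servo drive is out}; {#3 limit switch 2 degraded, Backup motor 2 lost, E-stop relay fails, Inboard servo drive 2 is down, Joint encoder 2 stuck, Main brake 2 malfunctions, North safety controller 2 malfunctions}; {#3 limit switch 2 degraded, Auxiliary resolver is out, Backup motor 2 lost, Inboard servo drive 2 is down, Joint encoder 2 stuck, Main brake 2 malfunctions, North safety controller 2 malfunctions}.

4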